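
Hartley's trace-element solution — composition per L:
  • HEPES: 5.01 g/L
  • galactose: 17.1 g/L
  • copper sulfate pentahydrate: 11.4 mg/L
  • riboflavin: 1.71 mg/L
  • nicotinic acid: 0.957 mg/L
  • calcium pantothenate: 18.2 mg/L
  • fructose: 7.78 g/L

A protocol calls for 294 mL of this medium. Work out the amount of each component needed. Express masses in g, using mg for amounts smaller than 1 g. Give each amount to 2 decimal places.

Working volume: 294 mL = 0.294 L.
HEPES: 5.01 g/L × 0.294 L = 1.47 g
galactose: 17.1 g/L × 0.294 L = 5.03 g
copper sulfate pentahydrate: 11.4 mg/L × 0.294 L = 3.35 mg
riboflavin: 1.71 mg/L × 0.294 L = 0.50 mg
nicotinic acid: 0.957 mg/L × 0.294 L = 0.28 mg
calcium pantothenate: 18.2 mg/L × 0.294 L = 5.35 mg
fructose: 7.78 g/L × 0.294 L = 2.29 g

HEPES 1.47 g; galactose 5.03 g; copper sulfate pentahydrate 3.35 mg; riboflavin 0.50 mg; nicotinic acid 0.28 mg; calcium pantothenate 5.35 mg; fructose 2.29 g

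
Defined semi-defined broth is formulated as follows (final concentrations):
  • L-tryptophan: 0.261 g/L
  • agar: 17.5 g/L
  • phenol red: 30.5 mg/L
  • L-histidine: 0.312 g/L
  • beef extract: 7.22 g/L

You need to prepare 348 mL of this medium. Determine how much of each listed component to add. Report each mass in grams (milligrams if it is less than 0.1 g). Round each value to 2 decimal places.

L-tryptophan 90.83 mg; agar 6.09 g; phenol red 10.61 mg; L-histidine 0.11 g; beef extract 2.51 g

Scale factor relative to 1 L: 0.348.
L-tryptophan: 0.261 g/L × 0.348 L = 0.090828 g = 90.83 mg
agar: 17.5 g/L × 0.348 L = 6.09 g
phenol red: 30.5 mg/L × 0.348 L = 10.61 mg
L-histidine: 0.312 g/L × 0.348 L = 0.11 g
beef extract: 7.22 g/L × 0.348 L = 2.51 g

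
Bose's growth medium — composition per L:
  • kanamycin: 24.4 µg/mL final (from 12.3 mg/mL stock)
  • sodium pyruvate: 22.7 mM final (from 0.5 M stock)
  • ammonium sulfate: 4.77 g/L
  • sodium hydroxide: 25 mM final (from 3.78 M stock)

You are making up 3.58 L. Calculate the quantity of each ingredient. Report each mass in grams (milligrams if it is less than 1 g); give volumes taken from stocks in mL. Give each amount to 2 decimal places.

Working volume: 3.58 L.
kanamycin: V = C2·V2/C1 = 24.4 µg/mL × 3580 mL ÷ 12300 µg/mL = 7.10 mL
sodium pyruvate: dilute stock: 22.7 mM × 3580 mL ÷ 500 mM = 162.53 mL
ammonium sulfate: 4.77 g/L × 3.58 L = 17.08 g
sodium hydroxide: C1V1 = C2V2 → 25 mM × 3580 mL ÷ 3780 mM = 23.68 mL

kanamycin 7.10 mL; sodium pyruvate 162.53 mL; ammonium sulfate 17.08 g; sodium hydroxide 23.68 mL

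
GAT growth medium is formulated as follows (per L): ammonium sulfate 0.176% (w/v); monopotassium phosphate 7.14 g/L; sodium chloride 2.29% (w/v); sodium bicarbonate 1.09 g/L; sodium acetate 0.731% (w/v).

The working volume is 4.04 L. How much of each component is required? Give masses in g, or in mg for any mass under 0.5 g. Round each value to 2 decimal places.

Scale factor relative to 1 L: 4.04.
ammonium sulfate: 0.176 g per 100 mL × 4040 mL ÷ 100 = 7.11 g
monopotassium phosphate: 7.14 g/L × 4.04 L = 28.85 g
sodium chloride: 2.29 g per 100 mL × 4040 mL ÷ 100 = 92.52 g
sodium bicarbonate: 1.09 g/L × 4.04 L = 4.40 g
sodium acetate: 0.731 g per 100 mL × 4040 mL ÷ 100 = 29.53 g

ammonium sulfate 7.11 g; monopotassium phosphate 28.85 g; sodium chloride 92.52 g; sodium bicarbonate 4.40 g; sodium acetate 29.53 g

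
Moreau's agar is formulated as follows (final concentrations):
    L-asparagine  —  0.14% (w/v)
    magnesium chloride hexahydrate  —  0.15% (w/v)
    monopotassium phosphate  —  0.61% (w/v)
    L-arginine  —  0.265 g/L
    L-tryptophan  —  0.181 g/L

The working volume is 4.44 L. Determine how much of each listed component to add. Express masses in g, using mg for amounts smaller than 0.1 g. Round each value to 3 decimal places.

L-asparagine 6.216 g; magnesium chloride hexahydrate 6.660 g; monopotassium phosphate 27.084 g; L-arginine 1.177 g; L-tryptophan 0.804 g

Working volume: 4.44 L.
L-asparagine: 0.14 g per 100 mL × 4440 mL ÷ 100 = 6.216 g
magnesium chloride hexahydrate: 0.15% w/v = 1.5 g/L → 1.5 × 4.44 L = 6.660 g
monopotassium phosphate: 0.61% w/v = 6.1 g/L → 6.1 × 4.44 L = 27.084 g
L-arginine: 0.265 g/L × 4.44 L = 1.177 g
L-tryptophan: 0.181 g/L × 4.44 L = 0.804 g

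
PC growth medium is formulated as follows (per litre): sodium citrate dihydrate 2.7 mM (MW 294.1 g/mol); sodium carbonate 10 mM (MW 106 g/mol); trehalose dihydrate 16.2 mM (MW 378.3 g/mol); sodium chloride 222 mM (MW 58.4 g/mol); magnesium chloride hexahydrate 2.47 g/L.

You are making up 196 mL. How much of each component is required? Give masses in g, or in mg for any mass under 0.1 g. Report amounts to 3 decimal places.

Working volume: 196 mL = 0.196 L.
sodium citrate dihydrate: 2.7 mmol/L × 294.1 g/mol × 0.196 L ÷ 1000 = 0.156 g
sodium carbonate: 10 mmol/L × 106 g/mol × 0.196 L ÷ 1000 = 0.208 g
trehalose dihydrate: 16.2 mmol/L × 378.3 g/mol × 0.196 L ÷ 1000 = 1.201 g
sodium chloride: 222 mmol/L × 58.4 g/mol × 0.196 L ÷ 1000 = 2.541 g
magnesium chloride hexahydrate: 2.47 g/L × 0.196 L = 0.484 g

sodium citrate dihydrate 0.156 g; sodium carbonate 0.208 g; trehalose dihydrate 1.201 g; sodium chloride 2.541 g; magnesium chloride hexahydrate 0.484 g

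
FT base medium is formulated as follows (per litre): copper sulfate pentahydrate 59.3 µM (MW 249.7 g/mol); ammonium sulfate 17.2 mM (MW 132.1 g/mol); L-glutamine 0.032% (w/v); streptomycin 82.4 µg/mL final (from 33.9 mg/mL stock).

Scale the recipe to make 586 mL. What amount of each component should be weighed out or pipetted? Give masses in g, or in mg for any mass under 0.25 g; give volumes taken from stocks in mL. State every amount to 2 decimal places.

copper sulfate pentahydrate 8.68 mg; ammonium sulfate 1.33 g; L-glutamine 187.52 mg; streptomycin 1.42 mL

Scale factor relative to 1 L: 0.586.
copper sulfate pentahydrate: 59.3 µmol/L × 249.7 g/mol × 0.586 L ÷ 1000 = 8.68 mg
ammonium sulfate: 17.2 mmol/L × 132.1 g/mol × 0.586 L ÷ 1000 = 1.33 g
L-glutamine: 0.032 g per 100 mL × 586 mL ÷ 100 = 0.18752 g = 187.52 mg
streptomycin: dilute stock: 82.4 µg/mL × 586 mL ÷ 33900 µg/mL = 1.42 mL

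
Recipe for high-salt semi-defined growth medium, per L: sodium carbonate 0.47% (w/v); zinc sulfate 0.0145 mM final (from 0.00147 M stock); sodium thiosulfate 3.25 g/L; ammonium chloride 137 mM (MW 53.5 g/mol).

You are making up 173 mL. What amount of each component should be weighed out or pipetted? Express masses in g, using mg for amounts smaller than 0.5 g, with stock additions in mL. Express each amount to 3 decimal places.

Scale factor relative to 1 L: 0.173.
sodium carbonate: 0.47% w/v = 4.7 g/L → 4.7 × 0.173 L = 0.813 g
zinc sulfate: V = C2·V2/C1 = 0.0145 mM × 173 mL ÷ 1.47 mM = 1.706 mL
sodium thiosulfate: 3.25 g/L × 0.173 L = 0.562 g
ammonium chloride: 137 mmol/L × 53.5 g/mol × 0.173 L ÷ 1000 = 1.268 g

sodium carbonate 0.813 g; zinc sulfate 1.706 mL; sodium thiosulfate 0.562 g; ammonium chloride 1.268 g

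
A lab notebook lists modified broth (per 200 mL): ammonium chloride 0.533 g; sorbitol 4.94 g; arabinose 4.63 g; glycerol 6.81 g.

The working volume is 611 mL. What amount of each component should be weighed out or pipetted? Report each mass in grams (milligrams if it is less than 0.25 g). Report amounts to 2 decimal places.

Scale factor = 611 mL / 200 mL = 3.055.
ammonium chloride: 0.533 g × (611 mL / 200 mL) = 1.63 g
sorbitol: 4.94 g × (611 mL / 200 mL) = 15.09 g
arabinose: 4.63 g × (611 mL / 200 mL) = 14.14 g
glycerol: 6.81 g × (611 mL / 200 mL) = 20.80 g

ammonium chloride 1.63 g; sorbitol 15.09 g; arabinose 14.14 g; glycerol 20.80 g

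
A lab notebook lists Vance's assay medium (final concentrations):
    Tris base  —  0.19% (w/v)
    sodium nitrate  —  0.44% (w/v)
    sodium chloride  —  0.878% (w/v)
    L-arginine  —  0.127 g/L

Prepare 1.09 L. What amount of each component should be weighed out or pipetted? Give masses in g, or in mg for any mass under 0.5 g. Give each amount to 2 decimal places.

Scale factor relative to 1 L: 1.09.
Tris base: 0.19% w/v = 1.9 g/L → 1.9 × 1.09 L = 2.07 g
sodium nitrate: 0.44% w/v = 4.4 g/L → 4.4 × 1.09 L = 4.80 g
sodium chloride: 0.878% w/v = 8.78 g/L → 8.78 × 1.09 L = 9.57 g
L-arginine: 0.127 g/L × 1.09 L = 0.13843 g = 138.43 mg

Tris base 2.07 g; sodium nitrate 4.80 g; sodium chloride 9.57 g; L-arginine 138.43 mg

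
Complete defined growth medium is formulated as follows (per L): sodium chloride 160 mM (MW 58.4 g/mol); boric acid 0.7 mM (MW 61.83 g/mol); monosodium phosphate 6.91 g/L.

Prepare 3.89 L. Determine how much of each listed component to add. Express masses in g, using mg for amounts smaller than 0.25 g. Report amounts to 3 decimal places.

Working volume: 3.89 L.
sodium chloride: 160 mmol/L × 58.4 g/mol × 3.89 L ÷ 1000 = 36.348 g
boric acid: 0.7 mmol/L × 61.83 mg/mmol × 3.89 L = 168.363 mg
monosodium phosphate: 6.91 g/L × 3.89 L = 26.880 g

sodium chloride 36.348 g; boric acid 168.363 mg; monosodium phosphate 26.880 g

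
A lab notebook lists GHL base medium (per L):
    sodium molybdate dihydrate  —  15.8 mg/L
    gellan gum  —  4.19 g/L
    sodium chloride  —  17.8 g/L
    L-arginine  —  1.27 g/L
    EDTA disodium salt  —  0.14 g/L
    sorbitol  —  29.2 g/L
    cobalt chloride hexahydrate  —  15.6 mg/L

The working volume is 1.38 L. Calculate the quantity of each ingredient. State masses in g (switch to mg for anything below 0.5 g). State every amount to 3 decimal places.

Scale factor relative to 1 L: 1.38.
sodium molybdate dihydrate: 15.8 mg/L × 1.38 L = 21.804 mg
gellan gum: 4.19 g/L × 1.38 L = 5.782 g
sodium chloride: 17.8 g/L × 1.38 L = 24.564 g
L-arginine: 1.27 g/L × 1.38 L = 1.753 g
EDTA disodium salt: 0.14 g/L × 1.38 L = 0.1932 g = 193.200 mg
sorbitol: 29.2 g/L × 1.38 L = 40.296 g
cobalt chloride hexahydrate: 15.6 mg/L × 1.38 L = 21.528 mg

sodium molybdate dihydrate 21.804 mg; gellan gum 5.782 g; sodium chloride 24.564 g; L-arginine 1.753 g; EDTA disodium salt 193.200 mg; sorbitol 40.296 g; cobalt chloride hexahydrate 21.528 mg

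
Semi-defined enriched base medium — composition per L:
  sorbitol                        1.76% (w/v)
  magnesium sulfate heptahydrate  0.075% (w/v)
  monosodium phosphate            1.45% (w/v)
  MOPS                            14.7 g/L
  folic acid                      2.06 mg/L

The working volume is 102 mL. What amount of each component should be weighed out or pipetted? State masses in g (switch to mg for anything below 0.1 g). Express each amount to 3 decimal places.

Working volume: 102 mL = 0.102 L.
sorbitol: 1.76 g per 100 mL × 102 mL ÷ 100 = 1.795 g
magnesium sulfate heptahydrate: 0.075 g per 100 mL × 102 mL ÷ 100 = 0.0765 g = 76.500 mg
monosodium phosphate: 1.45% w/v = 14.5 g/L → 14.5 × 0.102 L = 1.479 g
MOPS: 14.7 g/L × 0.102 L = 1.499 g
folic acid: 2.06 mg/L × 0.102 L = 0.210 mg

sorbitol 1.795 g; magnesium sulfate heptahydrate 76.500 mg; monosodium phosphate 1.479 g; MOPS 1.499 g; folic acid 0.210 mg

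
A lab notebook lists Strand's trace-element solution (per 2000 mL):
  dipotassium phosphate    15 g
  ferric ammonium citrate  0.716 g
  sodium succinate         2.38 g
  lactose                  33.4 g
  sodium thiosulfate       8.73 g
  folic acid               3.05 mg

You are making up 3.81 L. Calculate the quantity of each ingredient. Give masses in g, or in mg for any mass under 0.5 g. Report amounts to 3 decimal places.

dipotassium phosphate 28.575 g; ferric ammonium citrate 1.364 g; sodium succinate 4.534 g; lactose 63.627 g; sodium thiosulfate 16.631 g; folic acid 5.810 mg

Ratio of target to recipe volume: 3810 / 2000 = 1.905.
dipotassium phosphate: 15 g × (3810 mL / 2000 mL) = 28.575 g
ferric ammonium citrate: 0.716 g × (3810 mL / 2000 mL) = 1.364 g
sodium succinate: 2.38 g × (3810 mL / 2000 mL) = 4.534 g
lactose: 33.4 g × (3810 mL / 2000 mL) = 63.627 g
sodium thiosulfate: 8.73 g × (3810 mL / 2000 mL) = 16.631 g
folic acid: 3.05 mg × (3810 mL / 2000 mL) = 5.810 mg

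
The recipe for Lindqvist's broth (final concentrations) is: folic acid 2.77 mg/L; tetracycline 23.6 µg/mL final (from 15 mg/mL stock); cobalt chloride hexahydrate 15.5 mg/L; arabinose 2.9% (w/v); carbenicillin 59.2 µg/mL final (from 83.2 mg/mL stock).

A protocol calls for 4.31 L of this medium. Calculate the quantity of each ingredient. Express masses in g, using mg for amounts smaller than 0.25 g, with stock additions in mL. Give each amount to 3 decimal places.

Working volume: 4.31 L.
folic acid: 2.77 mg/L × 4.31 L = 11.939 mg
tetracycline: V = C2·V2/C1 = 23.6 µg/mL × 4310 mL ÷ 15000 µg/mL = 6.781 mL
cobalt chloride hexahydrate: 15.5 mg/L × 4.31 L = 66.805 mg
arabinose: 2.9 g per 100 mL × 4310 mL ÷ 100 = 124.990 g
carbenicillin: dilute stock: 59.2 µg/mL × 4310 mL ÷ 83200 µg/mL = 3.067 mL

folic acid 11.939 mg; tetracycline 6.781 mL; cobalt chloride hexahydrate 66.805 mg; arabinose 124.990 g; carbenicillin 3.067 mL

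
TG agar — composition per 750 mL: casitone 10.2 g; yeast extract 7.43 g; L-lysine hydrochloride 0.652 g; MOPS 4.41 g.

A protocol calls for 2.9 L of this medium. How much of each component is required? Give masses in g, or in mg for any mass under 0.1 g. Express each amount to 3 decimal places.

Ratio of target to recipe volume: 2900 / 750 = 3.86667.
casitone: 10.2 g × (2900 mL / 750 mL) = 39.440 g
yeast extract: 7.43 g × (2900 mL / 750 mL) = 28.729 g
L-lysine hydrochloride: 0.652 g × (2900 mL / 750 mL) = 2.521 g
MOPS: 4.41 g × (2900 mL / 750 mL) = 17.052 g

casitone 39.440 g; yeast extract 28.729 g; L-lysine hydrochloride 2.521 g; MOPS 17.052 g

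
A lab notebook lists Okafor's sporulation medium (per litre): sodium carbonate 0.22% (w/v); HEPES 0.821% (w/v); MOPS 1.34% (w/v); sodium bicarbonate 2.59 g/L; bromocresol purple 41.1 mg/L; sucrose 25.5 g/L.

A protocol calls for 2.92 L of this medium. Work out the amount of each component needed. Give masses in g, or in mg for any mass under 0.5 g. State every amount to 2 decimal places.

Working volume: 2.92 L.
sodium carbonate: 0.22 g per 100 mL × 2920 mL ÷ 100 = 6.42 g
HEPES: 0.821% w/v = 8.21 g/L → 8.21 × 2.92 L = 23.97 g
MOPS: 1.34 g per 100 mL × 2920 mL ÷ 100 = 39.13 g
sodium bicarbonate: 2.59 g/L × 2.92 L = 7.56 g
bromocresol purple: 41.1 mg/L × 2.92 L = 120.01 mg
sucrose: 25.5 g/L × 2.92 L = 74.46 g

sodium carbonate 6.42 g; HEPES 23.97 g; MOPS 39.13 g; sodium bicarbonate 7.56 g; bromocresol purple 120.01 mg; sucrose 74.46 g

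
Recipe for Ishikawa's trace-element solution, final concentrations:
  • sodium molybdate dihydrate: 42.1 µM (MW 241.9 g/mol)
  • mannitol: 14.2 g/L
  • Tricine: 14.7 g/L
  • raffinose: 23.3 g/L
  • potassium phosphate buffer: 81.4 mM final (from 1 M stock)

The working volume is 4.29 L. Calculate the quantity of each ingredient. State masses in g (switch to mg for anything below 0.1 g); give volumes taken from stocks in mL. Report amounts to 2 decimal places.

Working volume: 4.29 L.
sodium molybdate dihydrate: 42.1 µmol/L × 241.9 g/mol × 4.29 L ÷ 1000 = 43.69 mg
mannitol: 14.2 g/L × 4.29 L = 60.92 g
Tricine: 14.7 g/L × 4.29 L = 63.06 g
raffinose: 23.3 g/L × 4.29 L = 99.96 g
potassium phosphate buffer: C1V1 = C2V2 → 81.4 mM × 4290 mL ÷ 1000 mM = 349.21 mL

sodium molybdate dihydrate 43.69 mg; mannitol 60.92 g; Tricine 63.06 g; raffinose 99.96 g; potassium phosphate buffer 349.21 mL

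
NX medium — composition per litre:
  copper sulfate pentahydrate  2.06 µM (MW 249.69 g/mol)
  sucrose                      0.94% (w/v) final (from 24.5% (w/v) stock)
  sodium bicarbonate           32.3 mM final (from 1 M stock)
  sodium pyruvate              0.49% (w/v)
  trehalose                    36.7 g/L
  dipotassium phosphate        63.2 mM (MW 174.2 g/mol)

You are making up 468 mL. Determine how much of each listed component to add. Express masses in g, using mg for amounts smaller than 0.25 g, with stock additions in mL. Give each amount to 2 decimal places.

copper sulfate pentahydrate 0.24 mg; sucrose 17.96 mL; sodium bicarbonate 15.12 mL; sodium pyruvate 2.29 g; trehalose 17.18 g; dipotassium phosphate 5.15 g

Working volume: 468 mL = 0.468 L.
copper sulfate pentahydrate: 2.06 µmol/L × 249.69 g/mol × 0.468 L ÷ 1000 = 0.24 mg
sucrose: V = C2·V2/C1 = 0.94% ÷ 24.5% × 468 mL = 17.96 mL
sodium bicarbonate: C1V1 = C2V2 → 32.3 mM × 468 mL ÷ 1000 mM = 15.12 mL
sodium pyruvate: 0.49 g per 100 mL × 468 mL ÷ 100 = 2.29 g
trehalose: 36.7 g/L × 0.468 L = 17.18 g
dipotassium phosphate: 63.2 mmol/L × 174.2 g/mol × 0.468 L ÷ 1000 = 5.15 g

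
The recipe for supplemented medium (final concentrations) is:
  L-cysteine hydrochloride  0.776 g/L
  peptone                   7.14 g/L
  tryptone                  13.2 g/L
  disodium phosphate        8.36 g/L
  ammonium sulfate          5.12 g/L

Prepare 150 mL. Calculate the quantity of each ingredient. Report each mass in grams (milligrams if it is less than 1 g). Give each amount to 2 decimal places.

L-cysteine hydrochloride 116.40 mg; peptone 1.07 g; tryptone 1.98 g; disodium phosphate 1.25 g; ammonium sulfate 768.00 mg

Target volume = 150 mL = 0.15 L.
L-cysteine hydrochloride: 0.776 g/L × 0.15 L = 0.1164 g = 116.40 mg
peptone: 7.14 g/L × 0.15 L = 1.07 g
tryptone: 13.2 g/L × 0.15 L = 1.98 g
disodium phosphate: 8.36 g/L × 0.15 L = 1.25 g
ammonium sulfate: 5.12 g/L × 0.15 L = 0.768 g = 768.00 mg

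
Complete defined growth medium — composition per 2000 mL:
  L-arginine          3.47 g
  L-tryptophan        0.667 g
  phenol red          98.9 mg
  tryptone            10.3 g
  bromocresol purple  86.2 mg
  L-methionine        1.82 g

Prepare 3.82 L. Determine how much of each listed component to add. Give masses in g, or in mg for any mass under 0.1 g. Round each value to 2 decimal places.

L-arginine 6.63 g; L-tryptophan 1.27 g; phenol red 0.19 g; tryptone 19.67 g; bromocresol purple 0.16 g; L-methionine 3.48 g

Ratio of target to recipe volume: 3820 / 2000 = 1.91.
L-arginine: 3.47 g × (3820 mL / 2000 mL) = 6.63 g
L-tryptophan: 0.667 g × (3820 mL / 2000 mL) = 1.27 g
phenol red: 98.9 mg × (3820 mL / 2000 mL) = 188.899 mg = 0.19 g
tryptone: 10.3 g × (3820 mL / 2000 mL) = 19.67 g
bromocresol purple: 86.2 mg × (3820 mL / 2000 mL) = 164.642 mg = 0.16 g
L-methionine: 1.82 g × (3820 mL / 2000 mL) = 3.48 g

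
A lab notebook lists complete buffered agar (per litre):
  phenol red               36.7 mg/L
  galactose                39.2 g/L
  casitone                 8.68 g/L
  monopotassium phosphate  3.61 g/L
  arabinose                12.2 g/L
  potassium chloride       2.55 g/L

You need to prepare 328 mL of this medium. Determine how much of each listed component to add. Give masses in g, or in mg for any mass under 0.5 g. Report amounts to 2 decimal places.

phenol red 12.04 mg; galactose 12.86 g; casitone 2.85 g; monopotassium phosphate 1.18 g; arabinose 4.00 g; potassium chloride 0.84 g

Working volume: 328 mL = 0.328 L.
phenol red: 36.7 mg/L × 0.328 L = 12.04 mg
galactose: 39.2 g/L × 0.328 L = 12.86 g
casitone: 8.68 g/L × 0.328 L = 2.85 g
monopotassium phosphate: 3.61 g/L × 0.328 L = 1.18 g
arabinose: 12.2 g/L × 0.328 L = 4.00 g
potassium chloride: 2.55 g/L × 0.328 L = 0.84 g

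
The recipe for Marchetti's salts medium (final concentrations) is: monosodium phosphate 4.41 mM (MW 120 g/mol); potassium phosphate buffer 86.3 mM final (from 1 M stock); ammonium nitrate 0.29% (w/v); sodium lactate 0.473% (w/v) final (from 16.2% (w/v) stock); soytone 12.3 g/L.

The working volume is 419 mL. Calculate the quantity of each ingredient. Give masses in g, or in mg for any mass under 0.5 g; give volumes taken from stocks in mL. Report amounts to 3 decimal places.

monosodium phosphate 221.735 mg; potassium phosphate buffer 36.160 mL; ammonium nitrate 1.215 g; sodium lactate 12.234 mL; soytone 5.154 g

Scale factor relative to 1 L: 0.419.
monosodium phosphate: 4.41 mmol/L × 120 mg/mmol × 0.419 L = 221.735 mg
potassium phosphate buffer: V = C2·V2/C1 = 86.3 mM × 419 mL ÷ 1000 mM = 36.160 mL
ammonium nitrate: 0.29 g per 100 mL × 419 mL ÷ 100 = 1.215 g
sodium lactate: C1V1 = C2V2 → 0.473% ÷ 16.2% × 419 mL = 12.234 mL
soytone: 12.3 g/L × 0.419 L = 5.154 g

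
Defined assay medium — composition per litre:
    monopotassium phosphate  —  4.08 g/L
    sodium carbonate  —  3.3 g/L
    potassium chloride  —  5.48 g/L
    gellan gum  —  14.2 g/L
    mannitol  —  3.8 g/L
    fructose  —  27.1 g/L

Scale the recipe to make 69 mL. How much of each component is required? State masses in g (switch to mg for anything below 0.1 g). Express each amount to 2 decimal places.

Scale factor relative to 1 L: 0.069.
monopotassium phosphate: 4.08 g/L × 0.069 L = 0.28 g
sodium carbonate: 3.3 g/L × 0.069 L = 0.23 g
potassium chloride: 5.48 g/L × 0.069 L = 0.38 g
gellan gum: 14.2 g/L × 0.069 L = 0.98 g
mannitol: 3.8 g/L × 0.069 L = 0.26 g
fructose: 27.1 g/L × 0.069 L = 1.87 g

monopotassium phosphate 0.28 g; sodium carbonate 0.23 g; potassium chloride 0.38 g; gellan gum 0.98 g; mannitol 0.26 g; fructose 1.87 g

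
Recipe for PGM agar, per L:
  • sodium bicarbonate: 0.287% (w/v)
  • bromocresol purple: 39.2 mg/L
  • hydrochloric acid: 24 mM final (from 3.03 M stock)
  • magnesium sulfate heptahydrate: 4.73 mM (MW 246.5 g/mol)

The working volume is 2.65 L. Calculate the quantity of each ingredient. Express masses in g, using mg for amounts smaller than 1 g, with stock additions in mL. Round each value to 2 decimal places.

Scale factor relative to 1 L: 2.65.
sodium bicarbonate: 0.287% w/v = 2.87 g/L → 2.87 × 2.65 L = 7.61 g
bromocresol purple: 39.2 mg/L × 2.65 L = 103.88 mg
hydrochloric acid: dilute stock: 24 mM × 2650 mL ÷ 3030 mM = 20.99 mL
magnesium sulfate heptahydrate: 4.73 mmol/L × 246.5 g/mol × 2.65 L ÷ 1000 = 3.09 g

sodium bicarbonate 7.61 g; bromocresol purple 103.88 mg; hydrochloric acid 20.99 mL; magnesium sulfate heptahydrate 3.09 g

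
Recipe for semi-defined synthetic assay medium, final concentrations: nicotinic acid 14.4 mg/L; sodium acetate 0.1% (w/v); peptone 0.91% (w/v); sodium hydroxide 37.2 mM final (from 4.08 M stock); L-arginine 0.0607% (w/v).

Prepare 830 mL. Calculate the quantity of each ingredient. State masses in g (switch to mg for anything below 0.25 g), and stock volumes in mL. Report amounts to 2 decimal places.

nicotinic acid 11.95 mg; sodium acetate 0.83 g; peptone 7.55 g; sodium hydroxide 7.57 mL; L-arginine 0.50 g

Target volume = 830 mL = 0.83 L.
nicotinic acid: 14.4 mg/L × 0.83 L = 11.95 mg
sodium acetate: 0.1 g per 100 mL × 830 mL ÷ 100 = 0.83 g
peptone: 0.91% w/v = 9.1 g/L → 9.1 × 0.83 L = 7.55 g
sodium hydroxide: C1V1 = C2V2 → 37.2 mM × 830 mL ÷ 4080 mM = 7.57 mL
L-arginine: 0.0607% w/v = 0.607 g/L → 0.607 × 0.83 L = 0.50 g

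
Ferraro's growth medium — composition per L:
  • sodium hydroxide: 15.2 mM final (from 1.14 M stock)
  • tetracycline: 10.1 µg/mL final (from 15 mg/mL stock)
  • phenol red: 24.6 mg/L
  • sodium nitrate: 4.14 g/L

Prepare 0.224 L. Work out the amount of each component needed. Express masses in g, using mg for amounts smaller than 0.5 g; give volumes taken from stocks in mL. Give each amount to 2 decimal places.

Working volume: 0.224 L.
sodium hydroxide: C1V1 = C2V2 → 15.2 mM × 224 mL ÷ 1140 mM = 2.99 mL
tetracycline: dilute stock: 10.1 µg/mL × 224 mL ÷ 15000 µg/mL = 0.15 mL
phenol red: 24.6 mg/L × 0.224 L = 5.51 mg
sodium nitrate: 4.14 g/L × 0.224 L = 0.93 g

sodium hydroxide 2.99 mL; tetracycline 0.15 mL; phenol red 5.51 mg; sodium nitrate 0.93 g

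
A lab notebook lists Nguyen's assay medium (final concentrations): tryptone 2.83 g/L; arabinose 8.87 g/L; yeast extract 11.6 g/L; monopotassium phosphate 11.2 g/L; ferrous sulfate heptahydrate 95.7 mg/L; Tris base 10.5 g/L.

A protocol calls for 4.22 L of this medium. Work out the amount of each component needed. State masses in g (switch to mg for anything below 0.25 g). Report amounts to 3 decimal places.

Scale factor relative to 1 L: 4.22.
tryptone: 2.83 g/L × 4.22 L = 11.943 g
arabinose: 8.87 g/L × 4.22 L = 37.431 g
yeast extract: 11.6 g/L × 4.22 L = 48.952 g
monopotassium phosphate: 11.2 g/L × 4.22 L = 47.264 g
ferrous sulfate heptahydrate: 95.7 mg/L × 4.22 L = 403.854 mg = 0.404 g
Tris base: 10.5 g/L × 4.22 L = 44.310 g

tryptone 11.943 g; arabinose 37.431 g; yeast extract 48.952 g; monopotassium phosphate 47.264 g; ferrous sulfate heptahydrate 0.404 g; Tris base 44.310 g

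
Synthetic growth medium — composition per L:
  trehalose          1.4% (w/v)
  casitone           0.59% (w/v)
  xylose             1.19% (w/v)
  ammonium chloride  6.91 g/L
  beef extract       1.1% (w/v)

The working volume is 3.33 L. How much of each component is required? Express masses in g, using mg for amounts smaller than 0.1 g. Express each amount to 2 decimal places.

trehalose 46.62 g; casitone 19.65 g; xylose 39.63 g; ammonium chloride 23.01 g; beef extract 36.63 g

Working volume: 3.33 L.
trehalose: 1.4% w/v = 14 g/L → 14 × 3.33 L = 46.62 g
casitone: 0.59 g per 100 mL × 3330 mL ÷ 100 = 19.65 g
xylose: 1.19% w/v = 11.9 g/L → 11.9 × 3.33 L = 39.63 g
ammonium chloride: 6.91 g/L × 3.33 L = 23.01 g
beef extract: 1.1 g per 100 mL × 3330 mL ÷ 100 = 36.63 g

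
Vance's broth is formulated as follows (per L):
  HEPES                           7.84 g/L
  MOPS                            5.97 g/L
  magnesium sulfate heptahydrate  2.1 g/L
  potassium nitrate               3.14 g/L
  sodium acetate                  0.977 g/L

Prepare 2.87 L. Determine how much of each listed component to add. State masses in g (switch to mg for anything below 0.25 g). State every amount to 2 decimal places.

HEPES 22.50 g; MOPS 17.13 g; magnesium sulfate heptahydrate 6.03 g; potassium nitrate 9.01 g; sodium acetate 2.80 g

Scale factor relative to 1 L: 2.87.
HEPES: 7.84 g/L × 2.87 L = 22.50 g
MOPS: 5.97 g/L × 2.87 L = 17.13 g
magnesium sulfate heptahydrate: 2.1 g/L × 2.87 L = 6.03 g
potassium nitrate: 3.14 g/L × 2.87 L = 9.01 g
sodium acetate: 0.977 g/L × 2.87 L = 2.80 g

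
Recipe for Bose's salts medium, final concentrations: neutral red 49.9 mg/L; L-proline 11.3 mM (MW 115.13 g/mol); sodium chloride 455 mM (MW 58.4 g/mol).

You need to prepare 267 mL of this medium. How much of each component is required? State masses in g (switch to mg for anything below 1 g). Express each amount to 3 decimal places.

Scale factor relative to 1 L: 0.267.
neutral red: 49.9 mg/L × 0.267 L = 13.323 mg
L-proline: 11.3 mmol/L × 115.13 mg/mmol × 0.267 L = 347.359 mg
sodium chloride: 455 mmol/L × 58.4 g/mol × 0.267 L ÷ 1000 = 7.095 g

neutral red 13.323 mg; L-proline 347.359 mg; sodium chloride 7.095 g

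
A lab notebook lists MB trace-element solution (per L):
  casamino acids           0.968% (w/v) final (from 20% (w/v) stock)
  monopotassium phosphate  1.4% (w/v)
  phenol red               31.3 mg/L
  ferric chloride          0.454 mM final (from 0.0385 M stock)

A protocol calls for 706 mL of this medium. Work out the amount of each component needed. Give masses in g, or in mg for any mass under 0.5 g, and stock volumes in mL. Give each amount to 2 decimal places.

Working volume: 706 mL = 0.706 L.
casamino acids: dilute stock: 0.968% ÷ 20% × 706 mL = 34.17 mL
monopotassium phosphate: 1.4% w/v = 14 g/L → 14 × 0.706 L = 9.88 g
phenol red: 31.3 mg/L × 0.706 L = 22.10 mg
ferric chloride: dilute stock: 0.454 mM × 706 mL ÷ 38.5 mM = 8.33 mL

casamino acids 34.17 mL; monopotassium phosphate 9.88 g; phenol red 22.10 mg; ferric chloride 8.33 mL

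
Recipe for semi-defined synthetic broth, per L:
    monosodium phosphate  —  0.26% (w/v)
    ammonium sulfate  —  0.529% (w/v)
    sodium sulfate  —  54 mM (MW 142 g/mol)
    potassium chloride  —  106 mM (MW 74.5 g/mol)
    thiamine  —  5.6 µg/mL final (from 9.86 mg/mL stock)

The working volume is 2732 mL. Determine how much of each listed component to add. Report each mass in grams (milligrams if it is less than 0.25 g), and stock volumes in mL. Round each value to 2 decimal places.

Target volume = 2732 mL = 2.732 L.
monosodium phosphate: 0.26 g per 100 mL × 2732 mL ÷ 100 = 7.10 g
ammonium sulfate: 0.529 g per 100 mL × 2732 mL ÷ 100 = 14.45 g
sodium sulfate: 54 mmol/L × 142 g/mol × 2.732 L ÷ 1000 = 20.95 g
potassium chloride: 106 mmol/L × 74.5 g/mol × 2.732 L ÷ 1000 = 21.57 g
thiamine: dilute stock: 5.6 µg/mL × 2732 mL ÷ 9860 µg/mL = 1.55 mL

monosodium phosphate 7.10 g; ammonium sulfate 14.45 g; sodium sulfate 20.95 g; potassium chloride 21.57 g; thiamine 1.55 mL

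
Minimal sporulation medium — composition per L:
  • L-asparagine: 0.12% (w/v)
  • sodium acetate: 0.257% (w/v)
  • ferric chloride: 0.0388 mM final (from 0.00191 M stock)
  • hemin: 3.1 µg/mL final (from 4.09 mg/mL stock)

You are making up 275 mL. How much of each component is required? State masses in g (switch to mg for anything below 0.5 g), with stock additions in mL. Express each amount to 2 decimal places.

Working volume: 275 mL = 0.275 L.
L-asparagine: 0.12 g per 100 mL × 275 mL ÷ 100 = 0.33 g = 330.00 mg
sodium acetate: 0.257 g per 100 mL × 275 mL ÷ 100 = 0.71 g
ferric chloride: dilute stock: 0.0388 mM × 275 mL ÷ 1.91 mM = 5.59 mL
hemin: dilute stock: 3.1 µg/mL × 275 mL ÷ 4090 µg/mL = 0.21 mL

L-asparagine 330.00 mg; sodium acetate 0.71 g; ferric chloride 5.59 mL; hemin 0.21 mL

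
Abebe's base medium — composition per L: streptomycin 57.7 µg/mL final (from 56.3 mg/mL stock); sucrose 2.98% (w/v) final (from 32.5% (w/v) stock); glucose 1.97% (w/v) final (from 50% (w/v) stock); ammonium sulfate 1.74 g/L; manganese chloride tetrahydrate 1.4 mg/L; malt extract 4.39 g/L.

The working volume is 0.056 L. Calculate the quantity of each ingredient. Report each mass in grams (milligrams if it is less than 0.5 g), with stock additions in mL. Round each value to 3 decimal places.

streptomycin 0.057 mL; sucrose 5.135 mL; glucose 2.206 mL; ammonium sulfate 97.440 mg; manganese chloride tetrahydrate 0.078 mg; malt extract 245.840 mg

Scale factor relative to 1 L: 0.056.
streptomycin: V = C2·V2/C1 = 57.7 µg/mL × 56 mL ÷ 56300 µg/mL = 0.057 mL
sucrose: V = C2·V2/C1 = 2.98% ÷ 32.5% × 56 mL = 5.135 mL
glucose: V = C2·V2/C1 = 1.97% ÷ 50% × 56 mL = 2.206 mL
ammonium sulfate: 1.74 g/L × 0.056 L = 0.09744 g = 97.440 mg
manganese chloride tetrahydrate: 1.4 mg/L × 0.056 L = 0.078 mg
malt extract: 4.39 g/L × 0.056 L = 0.24584 g = 245.840 mg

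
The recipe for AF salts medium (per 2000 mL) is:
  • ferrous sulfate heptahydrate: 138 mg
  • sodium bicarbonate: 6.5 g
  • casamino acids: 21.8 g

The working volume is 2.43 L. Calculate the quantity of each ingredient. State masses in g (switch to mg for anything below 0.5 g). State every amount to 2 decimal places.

ferrous sulfate heptahydrate 167.67 mg; sodium bicarbonate 7.90 g; casamino acids 26.49 g

Ratio of target to recipe volume: 2430 / 2000 = 1.215.
ferrous sulfate heptahydrate: 138 mg × (2430 mL / 2000 mL) = 167.67 mg
sodium bicarbonate: 6.5 g × (2430 mL / 2000 mL) = 7.90 g
casamino acids: 21.8 g × (2430 mL / 2000 mL) = 26.49 g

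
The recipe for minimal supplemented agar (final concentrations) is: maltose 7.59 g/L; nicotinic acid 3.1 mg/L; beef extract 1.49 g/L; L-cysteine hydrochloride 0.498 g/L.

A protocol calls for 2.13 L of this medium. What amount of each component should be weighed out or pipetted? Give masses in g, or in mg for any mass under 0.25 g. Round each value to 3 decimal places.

maltose 16.167 g; nicotinic acid 6.603 mg; beef extract 3.174 g; L-cysteine hydrochloride 1.061 g

Scale factor relative to 1 L: 2.13.
maltose: 7.59 g/L × 2.13 L = 16.167 g
nicotinic acid: 3.1 mg/L × 2.13 L = 6.603 mg
beef extract: 1.49 g/L × 2.13 L = 3.174 g
L-cysteine hydrochloride: 0.498 g/L × 2.13 L = 1.061 g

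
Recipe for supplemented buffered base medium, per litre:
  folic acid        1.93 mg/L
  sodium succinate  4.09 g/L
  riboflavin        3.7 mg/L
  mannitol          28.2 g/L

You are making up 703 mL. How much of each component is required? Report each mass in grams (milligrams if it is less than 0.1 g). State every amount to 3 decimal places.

Scale factor relative to 1 L: 0.703.
folic acid: 1.93 mg/L × 0.703 L = 1.357 mg
sodium succinate: 4.09 g/L × 0.703 L = 2.875 g
riboflavin: 3.7 mg/L × 0.703 L = 2.601 mg
mannitol: 28.2 g/L × 0.703 L = 19.825 g

folic acid 1.357 mg; sodium succinate 2.875 g; riboflavin 2.601 mg; mannitol 19.825 g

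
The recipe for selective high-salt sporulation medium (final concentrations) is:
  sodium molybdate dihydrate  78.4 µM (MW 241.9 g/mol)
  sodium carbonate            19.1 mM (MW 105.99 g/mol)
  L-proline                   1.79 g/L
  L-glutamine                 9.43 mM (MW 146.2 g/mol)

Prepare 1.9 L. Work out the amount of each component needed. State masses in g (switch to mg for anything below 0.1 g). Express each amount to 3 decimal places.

Scale factor relative to 1 L: 1.9.
sodium molybdate dihydrate: 78.4 µmol/L × 241.9 g/mol × 1.9 L ÷ 1000 = 36.033 mg
sodium carbonate: 19.1 mmol/L × 105.99 g/mol × 1.9 L ÷ 1000 = 3.846 g
L-proline: 1.79 g/L × 1.9 L = 3.401 g
L-glutamine: 9.43 mmol/L × 146.2 g/mol × 1.9 L ÷ 1000 = 2.619 g

sodium molybdate dihydrate 36.033 mg; sodium carbonate 3.846 g; L-proline 3.401 g; L-glutamine 2.619 g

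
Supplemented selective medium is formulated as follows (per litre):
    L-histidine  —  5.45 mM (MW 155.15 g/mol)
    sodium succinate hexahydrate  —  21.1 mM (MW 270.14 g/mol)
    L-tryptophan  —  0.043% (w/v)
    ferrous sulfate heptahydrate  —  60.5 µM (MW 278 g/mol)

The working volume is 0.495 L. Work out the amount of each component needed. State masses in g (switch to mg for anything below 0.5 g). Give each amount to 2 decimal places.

Scale factor relative to 1 L: 0.495.
L-histidine: 5.45 mmol/L × 155.15 mg/mmol × 0.495 L = 418.56 mg
sodium succinate hexahydrate: 21.1 mmol/L × 270.14 g/mol × 0.495 L ÷ 1000 = 2.82 g
L-tryptophan: 0.043% w/v = 0.43 g/L → 0.43 × 0.495 L = 0.21285 g = 212.85 mg
ferrous sulfate heptahydrate: 60.5 µmol/L × 278 g/mol × 0.495 L ÷ 1000 = 8.33 mg

L-histidine 418.56 mg; sodium succinate hexahydrate 2.82 g; L-tryptophan 212.85 mg; ferrous sulfate heptahydrate 8.33 mg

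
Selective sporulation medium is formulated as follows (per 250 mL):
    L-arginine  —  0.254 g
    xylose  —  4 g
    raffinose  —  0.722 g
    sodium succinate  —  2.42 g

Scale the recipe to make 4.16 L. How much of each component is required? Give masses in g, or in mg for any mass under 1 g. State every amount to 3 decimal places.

L-arginine 4.227 g; xylose 66.560 g; raffinose 12.014 g; sodium succinate 40.269 g

Ratio of target to recipe volume: 4160 / 250 = 16.64.
L-arginine: 0.254 g × (4160 mL / 250 mL) = 4.227 g
xylose: 4 g × (4160 mL / 250 mL) = 66.560 g
raffinose: 0.722 g × (4160 mL / 250 mL) = 12.014 g
sodium succinate: 2.42 g × (4160 mL / 250 mL) = 40.269 g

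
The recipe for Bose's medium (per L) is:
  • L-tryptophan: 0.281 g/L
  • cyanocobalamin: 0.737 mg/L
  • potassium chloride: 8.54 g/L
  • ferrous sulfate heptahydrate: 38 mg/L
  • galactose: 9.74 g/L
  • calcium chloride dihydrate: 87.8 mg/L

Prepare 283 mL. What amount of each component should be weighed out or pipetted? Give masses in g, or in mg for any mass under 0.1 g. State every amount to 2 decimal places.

L-tryptophan 79.52 mg; cyanocobalamin 0.21 mg; potassium chloride 2.42 g; ferrous sulfate heptahydrate 10.75 mg; galactose 2.76 g; calcium chloride dihydrate 24.85 mg

Working volume: 283 mL = 0.283 L.
L-tryptophan: 0.281 g/L × 0.283 L = 0.079523 g = 79.52 mg
cyanocobalamin: 0.737 mg/L × 0.283 L = 0.21 mg
potassium chloride: 8.54 g/L × 0.283 L = 2.42 g
ferrous sulfate heptahydrate: 38 mg/L × 0.283 L = 10.75 mg
galactose: 9.74 g/L × 0.283 L = 2.76 g
calcium chloride dihydrate: 87.8 mg/L × 0.283 L = 24.85 mg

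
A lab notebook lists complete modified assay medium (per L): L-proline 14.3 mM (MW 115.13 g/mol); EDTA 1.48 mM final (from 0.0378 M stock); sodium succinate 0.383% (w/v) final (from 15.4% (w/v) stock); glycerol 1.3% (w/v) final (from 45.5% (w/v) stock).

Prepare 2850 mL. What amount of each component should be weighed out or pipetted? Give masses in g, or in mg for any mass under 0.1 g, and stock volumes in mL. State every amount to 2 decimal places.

Target volume = 2850 mL = 2.85 L.
L-proline: 14.3 mmol/L × 115.13 g/mol × 2.85 L ÷ 1000 = 4.69 g
EDTA: V = C2·V2/C1 = 1.48 mM × 2850 mL ÷ 37.8 mM = 111.59 mL
sodium succinate: V = C2·V2/C1 = 0.383% ÷ 15.4% × 2850 mL = 70.88 mL
glycerol: dilute stock: 1.3% ÷ 45.5% × 2850 mL = 81.43 mL

L-proline 4.69 g; EDTA 111.59 mL; sodium succinate 70.88 mL; glycerol 81.43 mL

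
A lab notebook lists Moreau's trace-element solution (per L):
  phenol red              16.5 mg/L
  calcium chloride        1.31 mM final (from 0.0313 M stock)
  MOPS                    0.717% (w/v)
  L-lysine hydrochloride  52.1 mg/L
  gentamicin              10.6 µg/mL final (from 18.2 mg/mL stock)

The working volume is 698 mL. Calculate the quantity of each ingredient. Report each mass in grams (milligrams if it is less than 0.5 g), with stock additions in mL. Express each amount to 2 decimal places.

phenol red 11.52 mg; calcium chloride 29.21 mL; MOPS 5.00 g; L-lysine hydrochloride 36.37 mg; gentamicin 0.41 mL

Scale factor relative to 1 L: 0.698.
phenol red: 16.5 mg/L × 0.698 L = 11.52 mg
calcium chloride: C1V1 = C2V2 → 1.31 mM × 698 mL ÷ 31.3 mM = 29.21 mL
MOPS: 0.717% w/v = 7.17 g/L → 7.17 × 0.698 L = 5.00 g
L-lysine hydrochloride: 52.1 mg/L × 0.698 L = 36.37 mg
gentamicin: C1V1 = C2V2 → 10.6 µg/mL × 698 mL ÷ 18200 µg/mL = 0.41 mL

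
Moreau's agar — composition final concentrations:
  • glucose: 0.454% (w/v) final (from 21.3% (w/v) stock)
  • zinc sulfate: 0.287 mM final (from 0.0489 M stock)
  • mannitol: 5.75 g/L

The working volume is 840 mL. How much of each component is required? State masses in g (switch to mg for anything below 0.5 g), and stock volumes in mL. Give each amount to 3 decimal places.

glucose 17.904 mL; zinc sulfate 4.930 mL; mannitol 4.830 g

Scale factor relative to 1 L: 0.84.
glucose: V = C2·V2/C1 = 0.454% ÷ 21.3% × 840 mL = 17.904 mL
zinc sulfate: C1V1 = C2V2 → 0.287 mM × 840 mL ÷ 48.9 mM = 4.930 mL
mannitol: 5.75 g/L × 0.84 L = 4.830 g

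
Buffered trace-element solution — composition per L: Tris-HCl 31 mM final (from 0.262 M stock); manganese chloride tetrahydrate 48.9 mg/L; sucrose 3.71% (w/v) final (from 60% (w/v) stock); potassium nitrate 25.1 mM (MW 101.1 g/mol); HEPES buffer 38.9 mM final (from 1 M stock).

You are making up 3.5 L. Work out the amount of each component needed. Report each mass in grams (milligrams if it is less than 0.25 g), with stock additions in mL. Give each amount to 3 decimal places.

Working volume: 3.5 L.
Tris-HCl: C1V1 = C2V2 → 31 mM × 3500 mL ÷ 262 mM = 414.122 mL
manganese chloride tetrahydrate: 48.9 mg/L × 3.5 L = 171.150 mg
sucrose: C1V1 = C2V2 → 3.71% ÷ 60% × 3500 mL = 216.417 mL
potassium nitrate: 25.1 mmol/L × 101.1 g/mol × 3.5 L ÷ 1000 = 8.882 g
HEPES buffer: dilute stock: 38.9 mM × 3500 mL ÷ 1000 mM = 136.150 mL

Tris-HCl 414.122 mL; manganese chloride tetrahydrate 171.150 mg; sucrose 216.417 mL; potassium nitrate 8.882 g; HEPES buffer 136.150 mL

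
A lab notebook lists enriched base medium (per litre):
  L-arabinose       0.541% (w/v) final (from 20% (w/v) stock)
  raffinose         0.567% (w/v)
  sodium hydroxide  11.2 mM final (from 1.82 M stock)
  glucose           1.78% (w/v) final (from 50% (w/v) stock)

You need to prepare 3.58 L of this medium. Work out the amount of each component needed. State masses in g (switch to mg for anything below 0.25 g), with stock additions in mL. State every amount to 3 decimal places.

L-arabinose 96.839 mL; raffinose 20.299 g; sodium hydroxide 22.031 mL; glucose 127.448 mL

Scale factor relative to 1 L: 3.58.
L-arabinose: dilute stock: 0.541% ÷ 20% × 3580 mL = 96.839 mL
raffinose: 0.567% w/v = 5.67 g/L → 5.67 × 3.58 L = 20.299 g
sodium hydroxide: dilute stock: 11.2 mM × 3580 mL ÷ 1820 mM = 22.031 mL
glucose: C1V1 = C2V2 → 1.78% ÷ 50% × 3580 mL = 127.448 mL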